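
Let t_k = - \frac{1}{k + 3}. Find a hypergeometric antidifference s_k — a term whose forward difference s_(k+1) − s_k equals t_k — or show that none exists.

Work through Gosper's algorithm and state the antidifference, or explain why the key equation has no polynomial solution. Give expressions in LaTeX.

no hypergeometric antidifference exists

The ratio is (k + 3)/(k + 4).
Factor: A=k + 3; B=k + 4; C=1.
Key eq: (k + 3)·f(k+1) = (k + 3)·f(k) + (1).
From deg A=1, deg B=1, deg C=0: d=0.
Generic f = c0 gives residual -1; -1 = 0 cannot hold, so t_k is not Gosper-summable.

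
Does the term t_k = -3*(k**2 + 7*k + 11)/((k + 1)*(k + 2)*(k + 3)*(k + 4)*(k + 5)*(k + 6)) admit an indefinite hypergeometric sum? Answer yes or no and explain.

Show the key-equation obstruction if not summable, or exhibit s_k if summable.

Yes. s_k = k*(-k**2 - 9*k - 23)/(15*(k**3 + 9*k**2 + 23*k + 15)).

r(k) = (k + 1)*(7*k + (k + 1)**2 + 18)/((k + 7)*(k**2 + 7*k + 11)) after simplifying.
So A=k + 1 and B=k + 7, with C=k**2 + 7*k + 11.
Need (k + 1)·f(k+1) − (k + 6)·f(k) = k**2 + 7*k + 11.
Degrees (1,1,2) ⇒ d ≤ 5.
Match coefficients ⇒ f(k) = k*(k + 2)*(k + 4)*(k**2 + 9*k + 23)/45.
So s_k = (B(k−1)f/C)·t_k = (k*(k + 2)*(k + 4)*(k + 6)*(k**2 + 9*k + 23)/(45*(k**2 + 7*k + 11)))·t_k = k*(-k**2 - 9*k - 23)/(15*(k**3 + 9*k**2 + 23*k + 15)).
s_(k+1) − s_k = 3*(-k**2 - 7*k - 11)/(k**6 + 21*k**5 + 175*k**4 + 735*k**3 + 1624*k**2 + 1764*k + 720) = t_k.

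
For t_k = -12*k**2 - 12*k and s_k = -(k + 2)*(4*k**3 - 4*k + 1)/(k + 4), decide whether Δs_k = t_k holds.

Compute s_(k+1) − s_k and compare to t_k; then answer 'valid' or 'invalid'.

Invalid: residual 2*(8*k**3 + 60*k**2 + 52*k - 1)/(k**2 + 9*k + 20) ≠ 0.

s_(k+1) = (k + 3)*(4*k - 4*(k + 1)**3 + 3)/(k + 5)
s_(k+1) − s_k = 2*(-6*k**4 - 52*k**3 - 114*k**2 - 68*k - 1)/(k**2 + 9*k + 20)
(s_(k+1) − s_k) − t_k = 2*(8*k**3 + 60*k**2 + 52*k - 1)/(k**2 + 9*k + 20)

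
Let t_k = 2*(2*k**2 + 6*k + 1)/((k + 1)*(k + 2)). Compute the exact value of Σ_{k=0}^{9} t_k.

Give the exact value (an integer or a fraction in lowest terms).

Σ = 380/11

r(k) = (k + 1)*(6*k + 2*(k + 1)**2 + 7)/((k + 3)*(2*k**2 + 6*k + 1)) after simplifying.
Gosper form: A/B · C(k+1)/C(k) with A=k + 1, B=k + 3, C=k**2 + 3*k + 1/2.
Set up (k + 1)·f(k+1) − (k + 2)·f(k) − (k**2 + 3*k + 1/2) = 0.
deg f ≤ 2 (via 1,1,2).
Match coefficients ⇒ f(k) = k*(2*k - 1)/2.
Get s_k = R·t_k = 2*k*(2*k - 1)/(k + 1) with R(k) = B(k−1)f(k)/C(k) = k*(k + 2)*(2*k - 1)/(2*k**2 + 6*k + 1).
Check: Δs_k = 2*(2*k**2 + 6*k + 1)/(k**2 + 3*k + 2). ✓
Evaluate s at k=10 and k=0: 380/11 and 0; difference 380/11.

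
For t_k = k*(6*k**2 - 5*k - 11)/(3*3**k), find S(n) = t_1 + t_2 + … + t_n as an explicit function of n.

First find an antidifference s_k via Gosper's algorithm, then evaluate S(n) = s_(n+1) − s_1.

r(k) = (6*k**2 + 7*k - 10)/(3*k*(6*k - 11)) after simplifying.
Take A(k)=1/3, B(k)=1, C(k)=k**3 - 5*k**2/6 - 11*k/6.
Key eq: (1/3)·f(k+1) = (1)·f(k) + (k**3 - 5*k**2/6 - 11*k/6).
From deg A=0, deg B=0, deg C=3: d=3.
Solve for f: f(k) = -(3*k**3 + 2*k**2 + k + 3)/2 (degree 3 ≤ 3).
Get s_k = R·t_k = -(3*k**3 + 2*k**2 + k + 3)/3**k with R(k) = B(k−1)f(k)/C(k) = -3*(3*k**3 + 2*k**2 + k + 3)/(k*(k + 1)*(6*k - 11)).
Check: Δs_k = k*(6*k**2 - 5*k - 11)/(3*3**k). ✓
Telescope: S(n) = s_(n+1) − s_(1) = 3**(-n - 1)*(-3*n**3 - 11*n**2 - 14*n - 9) − (-3) = 3**(-n - 1)*(3**(n + 2) - 3*n**3 - 11*n**2 - 14*n - 9).

S(n) = 3**(-n - 1)*(3**(n + 2) - 3*n**3 - 11*n**2 - 14*n - 9)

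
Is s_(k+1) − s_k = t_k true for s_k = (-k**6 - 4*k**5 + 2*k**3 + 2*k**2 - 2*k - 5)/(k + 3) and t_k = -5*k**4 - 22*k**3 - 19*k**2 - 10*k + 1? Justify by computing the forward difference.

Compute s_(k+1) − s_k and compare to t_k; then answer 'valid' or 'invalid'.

Invalid: residual 4*(2*k**5 + 17*k**4 + 44*k**3 + 33*k**2 + 16*k - 4)/(k**2 + 7*k + 12) ≠ 0.

s_(k+1) = (-2*k - (k + 1)**6 - 4*(k + 1)**5 + 2*(k + 1)**3 + 2*(k + 1)**2 - 7)/(k + 4)
s_(k+1) − s_k = (-5*k**6 - 49*k**5 - 165*k**4 - 231*k**3 - 165*k**2 - 49*k - 4)/(k**2 + 7*k + 12)
(s_(k+1) − s_k) − t_k = 4*(2*k**5 + 17*k**4 + 44*k**3 + 33*k**2 + 16*k - 4)/(k**2 + 7*k + 12)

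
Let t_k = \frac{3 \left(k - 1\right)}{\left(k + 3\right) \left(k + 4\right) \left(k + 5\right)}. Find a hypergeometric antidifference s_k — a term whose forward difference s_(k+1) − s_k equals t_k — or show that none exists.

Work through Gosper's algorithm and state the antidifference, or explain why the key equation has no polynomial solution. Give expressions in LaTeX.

r(k) = k*(k + 3)/((k - 1)*(k + 6)) after simplifying.
A = k + 3, B = k + 6, C = k - 1.
Solve (k + 3)·f(k+1) − (k + 5)·f(k) = k - 1.
Degrees (1,1,1) ⇒ d ≤ 2.
A polynomial solution: f(k) = k*(k - 5)/12.
So s_k = (B(k−1)f/C)·t_k = (k*(k - 5)*(k + 5)/(12*(k - 1)))·t_k = k*(k - 5)/(4*(k + 3)*(k + 4)).
Verify: 3*(k - 1)/(k**3 + 12*k**2 + 47*k + 60) matches t_k.

s_k = \frac{k \left(k - 5\right)}{4 \left(k + 3\right) \left(k + 4\right)}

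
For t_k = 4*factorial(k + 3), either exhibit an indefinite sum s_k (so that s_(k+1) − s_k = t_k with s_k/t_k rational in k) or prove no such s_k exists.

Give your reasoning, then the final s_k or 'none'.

not Gosper-summable; s_k does not exist

r(k) = k + 4 after simplifying.
A = k + 4, B = 1, C = 1.
Key eq: (k + 4)·f(k+1) = (1)·f(k) + (1).
d = -1 from the (1,0,0) case.
Bound -1 < 0, so the key equation has no polynomial solution.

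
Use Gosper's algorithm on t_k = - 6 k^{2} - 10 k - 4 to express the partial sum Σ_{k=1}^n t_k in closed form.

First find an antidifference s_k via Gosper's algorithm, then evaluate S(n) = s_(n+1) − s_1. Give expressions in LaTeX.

t_(k+1)/t_k = (3*k**2 + 11*k + 10)/(3*k**2 + 5*k + 2).
Normal form (A,B,C) = (1, 1, k**2 + 5*k/3 + 2/3).
Need (1)·f(k+1) − (1)·f(k) = k**2 + 5*k/3 + 2/3.
Degrees (0,0,2) ⇒ d ≤ 3.
A polynomial solution: f(k) = k**2*(k + 1)/3.
R(k) = B(k−1)·f(k)/C(k) = k**2/(3*k + 2); s_k = R·t_k = 2*k**2*(-k - 1).
Verify: -6*k**2 - 10*k - 4 matches t_k.
Σ_(k=1)^n t_k = s_(n+1) − s_(1) = (-2*n**3 - 8*n**2 - 10*n - 4) − (-4), i.e. 2*n*(-n**2 - 4*n - 5).

S(n) = 2 n \left(- n^{2} - 4 n - 5\right)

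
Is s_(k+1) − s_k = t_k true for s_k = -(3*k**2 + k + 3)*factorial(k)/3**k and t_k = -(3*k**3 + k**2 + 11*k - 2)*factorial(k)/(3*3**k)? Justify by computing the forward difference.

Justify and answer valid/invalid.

Valid — Δs_k = t_k.

s_(k+1) = -(3*k**2 + 7*k + 7)*factorial(k + 1)/(3*3**k)
s_(k+1) − s_k = -(3*k**3 + k**2 + 11*k - 2)*factorial(k)/(3*3**k)
(s_(k+1) − s_k) − t_k = 0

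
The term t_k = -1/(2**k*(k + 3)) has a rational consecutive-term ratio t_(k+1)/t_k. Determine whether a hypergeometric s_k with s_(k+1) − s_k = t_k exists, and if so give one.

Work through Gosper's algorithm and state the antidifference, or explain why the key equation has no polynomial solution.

no hypergeometric antidifference exists

The ratio is (k + 3)/(2*(k + 4)).
So A=k/2 + 3/2 and B=k + 4, with C=1.
Solve (k/2 + 3/2)·f(k+1) − (k + 3)·f(k) = 1.
Bound: deg f ≤ -1.
deg f ≤ -1 is impossible — no certificate.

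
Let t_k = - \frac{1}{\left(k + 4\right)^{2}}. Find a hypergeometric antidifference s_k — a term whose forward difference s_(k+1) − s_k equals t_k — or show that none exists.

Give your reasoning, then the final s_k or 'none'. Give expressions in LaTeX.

t_(k+1)/t_k = (k + 4)**2/(k + 5)**2.
Take A(k)=k**2 + 8*k + 16, B(k)=k**2 + 10*k + 25, C(k)=1.
Set up (k**2 + 8*k + 16)·f(k+1) − (k**2 + 8*k + 16)·f(k) − (1) = 0.
d = 0 from the (2,2,0) case.
f = c0 ⇒ A·f(k+1) − B(k−1)·f(k) − C = -1. The system {-1 = 0} is inconsistent; no antidifference.

no hypergeometric antidifference exists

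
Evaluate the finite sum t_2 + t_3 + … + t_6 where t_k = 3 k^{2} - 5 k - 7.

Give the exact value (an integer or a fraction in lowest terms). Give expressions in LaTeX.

r(k) = (3*k**2 + k - 9)/(3*k**2 - 5*k - 7) after simplifying.
A = 1, B = 1, C = k**2 - 5*k/3 - 7/3.
Need (1)·f(k+1) − (1)·f(k) = k**2 - 5*k/3 - 7/3.
Degrees (0,0,2) ⇒ d ≤ 3.
Match coefficients ⇒ f(k) = k*(k**2 - 4*k - 4)/3.
Certificate R = B(k−1)f/C = k*(k**2 - 4*k - 4)/(3*k**2 - 5*k - 7) gives s_k = k*(k**2 - 4*k - 4).
Check: Δs_k = 3*k**2 - 5*k - 7. ✓
Telescoping: Σ = s_(7) − s_(2) = 119 − (-16) = 135.

Σ = 135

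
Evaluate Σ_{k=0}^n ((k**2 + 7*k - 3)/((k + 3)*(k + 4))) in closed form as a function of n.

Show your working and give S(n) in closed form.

Step 1: r(k) = (k + 3)*(7*k + (k + 1)**2 + 4)/((k + 5)*(k**2 + 7*k - 3)).
A = k + 3, B = k + 5, C = k**2 + 7*k - 3.
f must satisfy (k + 3)·f(k+1) − (k + 4)·f(k) = k**2 + 7*k - 3.
d = 2 from the (1,1,2) case.
Coefficient equations give f(k) = k*(k - 2).
R(k) = B(k−1)·f(k)/C(k) = k*(k - 2)*(k + 4)/(k**2 + 7*k - 3); s_k = R·t_k = k*(k - 2)/(k + 3).
Δs = (k**2 + 7*k - 3)/(k**2 + 7*k + 12), as required.
s_(n+1) = (n**2 - 1)/(n + 4) and s_(0) = 0, so S(n) = (n**2 - 1)/(n + 4).

S(n) = (n**2 - 1)/(n + 4)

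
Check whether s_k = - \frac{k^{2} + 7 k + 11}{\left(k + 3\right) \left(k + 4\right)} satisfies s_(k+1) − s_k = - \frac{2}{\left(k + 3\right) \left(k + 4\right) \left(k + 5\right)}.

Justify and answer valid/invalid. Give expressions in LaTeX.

Valid — Δs_k = t_k.

s_(k+1) = (-7*k - (k + 1)**2 - 18)/((k + 4)*(k + 5))
s_(k+1) − s_k = -2/(k**3 + 12*k**2 + 47*k + 60)
(s_(k+1) − s_k) − t_k = 0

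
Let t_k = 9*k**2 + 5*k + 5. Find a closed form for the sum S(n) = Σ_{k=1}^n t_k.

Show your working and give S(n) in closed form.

Compute t_(k+1)/t_k: get (9*k**2 + 23*k + 19)/(9*k**2 + 5*k + 5).
Factor: A=1; B=1; C=k**2 + 5*k/9 + 5/9.
Set up (1)·f(k+1) − (1)·f(k) − (k**2 + 5*k/9 + 5/9) = 0.
Degrees (0,0,2) ⇒ d ≤ 3.
Solve for f: f(k) = k*(3*k**2 - 2*k + 4)/9 (degree 3 ≤ 3).
Then R = B(k−1)f/C = k*(3*k**2 - 2*k + 4)/(9*k**2 + 5*k + 5), so s_k = R(k)·t_k = k*(3*k**2 - 2*k + 4).
s_(k+1) − s_k = 9*k**2 + 5*k + 5 = t_k.
s_(n+1) = 3*n**3 + 7*n**2 + 9*n + 5 and s_(1) = 5, so S(n) = n*(3*n**2 + 7*n + 9).

S(n) = n*(3*n**2 + 7*n + 9)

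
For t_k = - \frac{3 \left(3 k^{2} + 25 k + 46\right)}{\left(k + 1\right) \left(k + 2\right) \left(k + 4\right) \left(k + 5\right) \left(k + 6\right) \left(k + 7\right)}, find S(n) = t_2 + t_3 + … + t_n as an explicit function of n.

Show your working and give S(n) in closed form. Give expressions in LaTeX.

The ratio is (k + 1)*(k + 4)*(25*k + 3*(k + 1)**2 + 71)/((k + 3)*(k + 8)*(3*k**2 + 25*k + 46)).
So A=k + 1 and B=k + 8, with C=k**3 + 34*k**2/3 + 121*k/3 + 46.
Need (k + 1)·f(k+1) − (k + 7)·f(k) = k**3 + 34*k**2/3 + 121*k/3 + 46.
d = 6 from the (1,1,3) case.
Solving with deg f ≤ 6: f(k) = k*(k + 2)*(k + 3)*(k + 5)*(k**2 + 11*k + 34)/72.
R(k) = B(k−1)·f(k)/C(k) = k*(k + 2)*(k + 5)*(k + 7)*(k**2 + 11*k + 34)/(24*(3*k**2 + 25*k + 46)); s_k = R·t_k = k*(-k**2 - 11*k - 34)/(8*(k**3 + 11*k**2 + 34*k + 24)).
Δs = 3*(-3*k**2 - 25*k - 46)/(k**6 + 25*k**5 + 247*k**4 + 1219*k**3 + 3112*k**2 + 3796*k + 1680), as required.
Telescope: S(n) = s_(n+1) − s_(2) = (-n**3 - 14*n**2 - 59*n - 46)/(8*(n**3 + 14*n**2 + 59*n + 70)) − (-5/48) = (-n**3 - 14*n**2 - 59*n + 74)/(48*(n**3 + 14*n**2 + 59*n + 70)).

S(n) = \frac{- n^{3} - 14 n^{2} - 59 n + 74}{48 \left(n^{3} + 14 n^{2} + 59 n + 70\right)}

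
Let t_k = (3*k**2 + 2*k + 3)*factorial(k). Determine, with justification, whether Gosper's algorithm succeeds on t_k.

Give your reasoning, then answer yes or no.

r(k) = (k + 1)*(2*k + 3*(k + 1)**2 + 5)/(3*k**2 + 2*k + 3) after simplifying.
Normal form (A,B,C) = (k + 1, 1, k**2 + 2*k/3 + 1).
f must satisfy (k + 1)·f(k+1) − (1)·f(k) = k**2 + 2*k/3 + 1.
deg f ≤ 1 (via 1,0,2).
A polynomial solution: f(k) = (3*k - 1)/3.
Then R = B(k−1)f/C = (3*k - 1)/(3*k**2 + 2*k + 3), so s_k = R(k)·t_k = (3*k - 1)*factorial(k).
s_(k+1) − s_k = (3*k**2 + 2*k + 3)*factorial(k) = t_k.

Yes. s_k = (3*k - 1)*factorial(k).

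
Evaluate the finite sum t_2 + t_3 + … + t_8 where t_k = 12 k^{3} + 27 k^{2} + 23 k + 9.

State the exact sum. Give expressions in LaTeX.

t_(k+1)/t_k = (12*k**3 + 63*k**2 + 113*k + 71)/(12*k**3 + 27*k**2 + 23*k + 9).
So A=1 and B=1, with C=k**3 + 9*k**2/4 + 23*k/12 + 3/4.
f must satisfy (1)·f(k+1) − (1)·f(k) = k**3 + 9*k**2/4 + 23*k/12 + 3/4.
From deg A=0, deg B=0, deg C=3: d=4.
Coefficient equations give f(k) = k*(3*k**3 + 3*k**2 + k + 2)/12.
Then R = B(k−1)f/C = k*(3*k**3 + 3*k**2 + k + 2)/(12*k**3 + 27*k**2 + 23*k + 9), so s_k = R(k)·t_k = k*(3*k**3 + 3*k**2 + k + 2).
Verify: 12*k**3 + 27*k**2 + 23*k + 9 matches t_k.
Evaluate s at k=9 and k=2: 21969 and 80; difference 21889.

Σ = 21889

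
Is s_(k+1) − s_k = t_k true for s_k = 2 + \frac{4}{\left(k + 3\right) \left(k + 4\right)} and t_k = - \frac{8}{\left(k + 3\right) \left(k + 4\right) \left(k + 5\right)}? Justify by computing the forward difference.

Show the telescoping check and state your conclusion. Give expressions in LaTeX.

s_(k+1) = 2 + 4/((k + 4)*(k + 5))
s_(k+1) − s_k = -8/(k**3 + 12*k**2 + 47*k + 60)
(s_(k+1) − s_k) − t_k = 0

Valid — Δs_k = t_k.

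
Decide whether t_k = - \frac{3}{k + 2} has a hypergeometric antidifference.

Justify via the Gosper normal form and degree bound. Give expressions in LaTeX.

t_(k+1)/t_k = (k + 2)/(k + 3).
Gosper form: A/B · C(k+1)/C(k) with A=k + 2, B=k + 3, C=1.
f must satisfy (k + 2)·f(k+1) − (k + 2)·f(k) = 1.
Bound: deg f ≤ 0.
Generic f = c0 gives residual -1; -1 = 0 cannot hold, so t_k is not Gosper-summable.

No. Not Gosper-summable.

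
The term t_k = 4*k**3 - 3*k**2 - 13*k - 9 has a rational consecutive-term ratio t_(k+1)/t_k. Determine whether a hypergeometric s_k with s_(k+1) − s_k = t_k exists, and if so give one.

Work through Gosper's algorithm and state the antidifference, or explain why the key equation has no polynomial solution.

s_k = k*(k**3 - 3*k**2 - 4*k - 3)

The ratio is (4*k**3 + 9*k**2 - 7*k - 21)/(4*k**3 - 3*k**2 - 13*k - 9).
Gosper form: A/B · C(k+1)/C(k) with A=1, B=1, C=k**3 - 3*k**2/4 - 13*k/4 - 9/4.
Key eq: (1)·f(k+1) = (1)·f(k) + (k**3 - 3*k**2/4 - 13*k/4 - 9/4).
deg f ≤ 4 (via 0,0,3).
Solving with deg f ≤ 4: f(k) = k*(k**3 - 3*k**2 - 4*k - 3)/4.
So s_k = (B(k−1)f/C)·t_k = (k*(k**3 - 3*k**2 - 4*k - 3)/(4*k**3 - 3*k**2 - 13*k - 9))·t_k = k*(k**3 - 3*k**2 - 4*k - 3).
s_(k+1) − s_k = 4*k**3 - 3*k**2 - 13*k - 9 = t_k.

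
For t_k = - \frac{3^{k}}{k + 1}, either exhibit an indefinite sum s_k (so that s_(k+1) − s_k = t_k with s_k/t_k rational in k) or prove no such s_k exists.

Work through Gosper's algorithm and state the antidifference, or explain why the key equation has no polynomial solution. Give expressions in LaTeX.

Ratio r(k) = 3*(k + 1)/(k + 2).
So A=3*k + 3 and B=k + 2, with C=1.
Set up (3*k + 3)·f(k+1) − (k + 1)·f(k) − (1) = 0.
From deg A=1, deg B=1, deg C=0: d=-1.
d = -1 < 0 ⇒ no nonzero polynomial f; not summable.

not Gosper-summable; s_k does not exist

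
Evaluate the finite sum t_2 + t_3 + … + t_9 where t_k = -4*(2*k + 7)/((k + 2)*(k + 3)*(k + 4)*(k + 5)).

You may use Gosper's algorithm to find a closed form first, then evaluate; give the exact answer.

t_(k+1)/t_k = (k + 2)*(2*k + 9)/((k + 6)*(2*k + 7)).
Gosper form: A/B · C(k+1)/C(k) with A=k + 2, B=k + 6, C=k + 7/2.
Solve (k + 2)·f(k+1) − (k + 5)·f(k) = k + 7/2.
Degrees (1,1,1) ⇒ d ≤ 3.
Coefficient equations give f(k) = k*(k + 3)*(k + 6)/16.
R(k) = B(k−1)·f(k)/C(k) = k*(k + 3)*(k + 5)*(k + 6)/(8*(2*k + 7)); s_k = R·t_k = k*(-k - 6)/(2*(k**2 + 6*k + 8)).
s_(k+1) − s_k = 4*(-2*k - 7)/(k**4 + 14*k**3 + 71*k**2 + 154*k + 120) = t_k.
Σ_(k=2)^(9) t_k = s_(10) − s_(2) = -10/21 − (-1/3) = -1/7.

Σ = -1/7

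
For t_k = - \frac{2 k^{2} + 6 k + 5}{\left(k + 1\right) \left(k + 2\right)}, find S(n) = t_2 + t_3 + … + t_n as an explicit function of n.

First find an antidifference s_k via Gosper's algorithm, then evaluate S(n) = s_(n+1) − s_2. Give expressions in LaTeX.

r(k) = (k + 1)*(6*k + 2*(k + 1)**2 + 11)/((k + 3)*(2*k**2 + 6*k + 5)) after simplifying.
Normal form (A,B,C) = (k + 1, k + 3, k**2 + 3*k + 5/2).
Key eq: (k + 1)·f(k+1) = (k + 2)·f(k) + (k**2 + 3*k + 5/2).
From deg A=1, deg B=1, deg C=2: d=2.
Match coefficients ⇒ f(k) = k*(2*k + 3)/2.
Then R = B(k−1)f/C = k*(k + 2)*(2*k + 3)/(2*k**2 + 6*k + 5), so s_k = R(k)·t_k = k*(-2*k - 3)/(k + 1).
s_(k+1) − s_k = (-2*k**2 - 6*k - 5)/(k**2 + 3*k + 2) = t_k.
Σ_(k=2)^n t_k = s_(n+1) − s_(2) = ((-2*n**2 - 7*n - 5)/(n + 2)) − (-14/3), i.e. (-6*n**2 - 7*n + 13)/(3*(n + 2)).

S(n) = \frac{- 6 n^{2} - 7 n + 13}{3 \left(n + 2\right)}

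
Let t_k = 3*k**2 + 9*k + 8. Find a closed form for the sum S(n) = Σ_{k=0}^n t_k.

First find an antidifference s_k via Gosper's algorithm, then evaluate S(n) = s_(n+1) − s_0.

S(n) = n**3 + 6*n**2 + 13*n + 8

r(k) = (3*k**2 + 15*k + 20)/(3*k**2 + 9*k + 8) after simplifying.
Gosper form: A/B · C(k+1)/C(k) with A=1, B=1, C=k**2 + 3*k + 8/3.
f must satisfy (1)·f(k+1) − (1)·f(k) = k**2 + 3*k + 8/3.
d = 3 from the (0,0,2) case.
Solve for f: f(k) = k*(k**2 + 3*k + 4)/3 (degree 3 ≤ 3).
Certificate R = B(k−1)f/C = k*(k**2 + 3*k + 4)/(3*k**2 + 9*k + 8) gives s_k = k*(k**2 + 3*k + 4).
Check: Δs_k = 3*k**2 + 9*k + 8. ✓
Telescope: S(n) = s_(n+1) − s_(0) = n**3 + 6*n**2 + 13*n + 8 − (0) = n**3 + 6*n**2 + 13*n + 8.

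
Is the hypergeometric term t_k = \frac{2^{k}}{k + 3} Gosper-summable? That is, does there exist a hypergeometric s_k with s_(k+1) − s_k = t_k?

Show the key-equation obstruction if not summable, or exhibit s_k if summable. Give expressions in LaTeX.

No — key equation has no polynomial f.

Step 1: r(k) = 2*(k + 3)/(k + 4).
Take A(k)=2*k + 6, B(k)=k + 4, C(k)=1.
Need (2*k + 6)·f(k+1) − (k + 3)·f(k) = 1.
Bound: deg f ≤ -1.
deg f ≤ -1 is impossible — no certificate.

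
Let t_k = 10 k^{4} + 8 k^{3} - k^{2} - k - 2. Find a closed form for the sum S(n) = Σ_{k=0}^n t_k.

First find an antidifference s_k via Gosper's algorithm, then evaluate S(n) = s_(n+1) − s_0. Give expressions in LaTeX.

S(n) = 2 n^{5} + 7 n^{4} + 7 n^{3} + n^{2} - 3 n - 2

r(k) = (10*k**4 + 48*k**3 + 83*k**2 + 61*k + 14)/(10*k**4 + 8*k**3 - k**2 - k - 2) after simplifying.
Gosper form: A/B · C(k+1)/C(k) with A=1, B=1, C=k**4 + 4*k**3/5 - k**2/10 - k/10 - 1/5.
Set up (1)·f(k+1) − (1)·f(k) − (k**4 + 4*k**3/5 - k**2/10 - k/10 - 1/5) = 0.
Degrees (0,0,4) ⇒ d ≤ 5.
Match coefficients ⇒ f(k) = k*(k + 1)*(2*k**3 - 5*k**2 + 4*k - 2)/10.
Then R = B(k−1)f/C = k*(2*k**3 - 5*k**2 + 4*k - 2)/(10*k**3 - 2*k**2 + k - 2), so s_k = R(k)·t_k = k*(2*k**4 - 3*k**3 - k**2 + 2*k - 2).
Check: Δs_k = 10*k**4 + 8*k**3 - k**2 - k - 2. ✓
Telescope: S(n) = s_(n+1) − s_(0) = 2*n**5 + 7*n**4 + 7*n**3 + n**2 - 3*n - 2 − (0) = 2*n**5 + 7*n**4 + 7*n**3 + n**2 - 3*n - 2.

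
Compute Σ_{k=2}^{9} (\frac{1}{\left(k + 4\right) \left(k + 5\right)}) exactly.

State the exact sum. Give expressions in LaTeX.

Σ = 2/21

Compute t_(k+1)/t_k: get (k + 4)/(k + 6).
Take A(k)=k + 4, B(k)=k + 6, C(k)=1.
Key eq: (k + 4)·f(k+1) = (k + 5)·f(k) + (1).
Bound: deg f ≤ 1.
Solving with deg f ≤ 1: f(k) = k/4.
So s_k = (B(k−1)f/C)·t_k = (k*(k + 5)/4)·t_k = k/(4*(k + 4)).
Check: Δs_k = 1/(k**2 + 9*k + 20). ✓
Σ_(k=2)^(9) t_k = s_(10) − s_(2) = 5/28 − (1/12) = 2/21.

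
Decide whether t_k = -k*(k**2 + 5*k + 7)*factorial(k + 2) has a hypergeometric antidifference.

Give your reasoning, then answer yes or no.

Yes. s_k = -(k**2 + k - 3)*factorial(k + 2).

Step 1: r(k) = (k + 1)*(k + 3)*(5*k + (k + 1)**2 + 12)/(k*(k**2 + 5*k + 7)).
Normal form (A,B,C) = (k + 3, 1, k**3 + 5*k**2 + 7*k).
Key eq: (k + 3)·f(k+1) = (1)·f(k) + (k**3 + 5*k**2 + 7*k).
Bound: deg f ≤ 2.
A polynomial solution: f(k) = k**2 + k - 3.
Then R = B(k−1)f/C = (k**2 + k - 3)/(k*(k**2 + 5*k + 7)), so s_k = R(k)·t_k = -(k**2 + k - 3)*factorial(k + 2).
Δs = -k*(k**2 + 5*k + 7)*factorial(k + 2), as required.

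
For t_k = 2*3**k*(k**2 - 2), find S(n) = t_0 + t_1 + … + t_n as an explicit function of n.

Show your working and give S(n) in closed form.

Compute t_(k+1)/t_k: get 3*((k + 1)**2 - 2)/(k**2 - 2).
So A=3 and B=1, with C=k**2 - 2.
Need (3)·f(k+1) − (1)·f(k) = k**2 - 2.
Degrees (0,0,2) ⇒ d ≤ 2.
A polynomial solution: f(k) = (k**2 - 3*k + 1)/2.
Then R = B(k−1)f/C = (k**2 - 3*k + 1)/(2*(k**2 - 2)), so s_k = R(k)·t_k = 3**k*(k**2 - 3*k + 1).
Check: Δs_k = 2*3**k*(k**2 - 2). ✓
Evaluate: s_(n+1) = 3**(n + 1)*(n**2 - n - 1); subtract s_(0) = 1 ⇒ S(n) = 3**(n + 1)*n**2 - 3**(n + 1)*n - 3**(n + 1) - 1.

S(n) = 3**(n + 1)*n**2 - 3**(n + 1)*n - 3**(n + 1) - 1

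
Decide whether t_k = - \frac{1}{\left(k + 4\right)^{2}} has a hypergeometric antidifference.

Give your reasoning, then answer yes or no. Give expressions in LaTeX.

Ratio r(k) = (k + 4)**2/(k + 5)**2.
Take A(k)=k**2 + 8*k + 16, B(k)=k**2 + 10*k + 25, C(k)=1.
f must satisfy (k**2 + 8*k + 16)·f(k+1) − (k**2 + 8*k + 16)·f(k) = 1.
deg f ≤ 0 (via 2,2,0).
f = c0 ⇒ A·f(k+1) − B(k−1)·f(k) − C = -1. The system {-1 = 0} is inconsistent; no antidifference.

No. Not Gosper-summable.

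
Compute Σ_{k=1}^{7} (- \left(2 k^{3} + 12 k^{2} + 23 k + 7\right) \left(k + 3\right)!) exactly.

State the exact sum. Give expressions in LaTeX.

Σ = -5628268776

Compute t_(k+1)/t_k: get (2*k**4 + 26*k**3 + 125*k**2 + 256*k + 176)/(2*k**3 + 12*k**2 + 23*k + 7).
Normal form (A,B,C) = (k + 4, 1, k**3 + 6*k**2 + 23*k/2 + 7/2).
f must satisfy (k + 4)·f(k+1) − (1)·f(k) = k**3 + 6*k**2 + 23*k/2 + 7/2.
deg f ≤ 2 (via 1,0,3).
Solve for f: f(k) = (2*k**2 + 2*k - 3)/2 (degree 2 ≤ 2).
R(k) = B(k−1)·f(k)/C(k) = (2*k**2 + 2*k - 3)/(2*k**3 + 12*k**2 + 23*k + 7); s_k = R·t_k = -(2*k**2 + 2*k - 3)*factorial(k + 3).
Check: Δs_k = -(2*k**3 + 12*k**2 + 23*k + 7)*factorial(k + 3). ✓
Sum = s_(8) − s_(1); s_(8) = -5628268800, s_(1) = -24 ⇒ -5628268776.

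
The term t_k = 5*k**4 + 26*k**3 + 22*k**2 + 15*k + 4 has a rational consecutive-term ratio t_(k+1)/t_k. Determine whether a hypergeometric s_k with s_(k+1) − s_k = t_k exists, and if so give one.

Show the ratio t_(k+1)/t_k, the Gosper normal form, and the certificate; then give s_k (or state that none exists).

s_k = k**2*(k**3 + 4*k**2 - 4*k + 3)

Ratio r(k) = (5*k**4 + 46*k**3 + 130*k**2 + 157*k + 72)/(5*k**4 + 26*k**3 + 22*k**2 + 15*k + 4).
Take A(k)=1, B(k)=1, C(k)=k**4 + 26*k**3/5 + 22*k**2/5 + 3*k + 4/5.
Solve (1)·f(k+1) − (1)·f(k) = k**4 + 26*k**3/5 + 22*k**2/5 + 3*k + 4/5.
d = 5 from the (0,0,4) case.
Match coefficients ⇒ f(k) = k**2*(k**3 + 4*k**2 - 4*k + 3)/5.
R(k) = B(k−1)·f(k)/C(k) = k**2*(k**3 + 4*k**2 - 4*k + 3)/(5*k**4 + 26*k**3 + 22*k**2 + 15*k + 4); s_k = R·t_k = k**2*(k**3 + 4*k**2 - 4*k + 3).
s_(k+1) − s_k = 5*k**4 + 26*k**3 + 22*k**2 + 15*k + 4 = t_k.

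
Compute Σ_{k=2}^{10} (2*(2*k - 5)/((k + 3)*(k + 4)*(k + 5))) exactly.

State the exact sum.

Σ = 3/35

r(k) = (k + 3)*(2*k - 3)/((k + 6)*(2*k - 5)) after simplifying.
A = k + 3, B = k + 6, C = k - 5/2.
f must satisfy (k + 3)·f(k+1) − (k + 5)·f(k) = k - 5/2.
Bound: deg f ≤ 2.
Match coefficients ⇒ f(k) = k*(k - 41)/48.
R(k) = B(k−1)·f(k)/C(k) = k*(k - 41)*(k + 5)/(24*(2*k - 5)); s_k = R·t_k = k*(k - 41)/(12*(k + 3)*(k + 4)).
Δs = 2*(2*k - 5)/(k**3 + 12*k**2 + 47*k + 60), as required.
Σ_(k=2)^(10) t_k = s_(11) − s_(2) = -11/84 − (-13/60) = 3/35.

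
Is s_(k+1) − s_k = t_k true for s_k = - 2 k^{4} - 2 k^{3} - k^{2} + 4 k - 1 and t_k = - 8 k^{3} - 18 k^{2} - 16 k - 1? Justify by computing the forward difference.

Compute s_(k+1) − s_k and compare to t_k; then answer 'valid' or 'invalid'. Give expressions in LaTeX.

Valid — Δs_k = t_k.

s_(k+1) = -2*k**4 - 10*k**3 - 19*k**2 - 12*k - 2
s_(k+1) − s_k = -8*k**3 - 18*k**2 - 16*k - 1
(s_(k+1) − s_k) − t_k = 0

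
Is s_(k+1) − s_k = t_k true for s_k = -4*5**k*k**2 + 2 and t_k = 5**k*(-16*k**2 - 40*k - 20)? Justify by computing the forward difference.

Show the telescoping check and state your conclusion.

s_(k+1) = -20*5**k*(k + 1)**2 + 2
s_(k+1) − s_k = 4*5**k*(k**2 - 5*(k + 1)**2)
(s_(k+1) − s_k) − t_k = 0

valid (s_(k+1) − s_k reduces to t_k)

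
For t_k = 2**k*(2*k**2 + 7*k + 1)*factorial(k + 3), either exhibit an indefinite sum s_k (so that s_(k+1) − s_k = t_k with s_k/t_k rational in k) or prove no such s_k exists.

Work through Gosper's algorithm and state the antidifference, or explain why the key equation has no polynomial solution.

r(k) = 2*(2*k**3 + 19*k**2 + 54*k + 40)/(2*k**2 + 7*k + 1) after simplifying.
Factor: A=2*k + 8; B=1; C=k**2 + 7*k/2 + 1/2.
Solve (2*k + 8)·f(k+1) − (1)·f(k) = k**2 + 7*k/2 + 1/2.
d = 1 from the (1,0,2) case.
Coefficient equations give f(k) = (k - 1)/2.
So s_k = (B(k−1)f/C)·t_k = ((k - 1)/(2*k**2 + 7*k + 1))·t_k = 2**k*(k - 1)*factorial(k + 3).
Verify: 2**k*(2*k**2 + 7*k + 1)*factorial(k + 3) matches t_k.

s_k = 2**k*(k - 1)*factorial(k + 3)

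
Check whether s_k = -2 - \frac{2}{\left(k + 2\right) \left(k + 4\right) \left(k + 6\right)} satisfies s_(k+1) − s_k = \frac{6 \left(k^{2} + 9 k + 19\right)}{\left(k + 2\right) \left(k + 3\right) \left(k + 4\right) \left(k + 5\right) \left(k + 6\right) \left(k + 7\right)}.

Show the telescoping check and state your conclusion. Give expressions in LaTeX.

s_(k+1) = -2 - 2/((k + 3)*(k + 5)*(k + 7))
s_(k+1) − s_k = 6*(k**2 + 9*k + 19)/(k**6 + 27*k**5 + 295*k**4 + 1665*k**3 + 5104*k**2 + 8028*k + 5040)
(s_(k+1) − s_k) − t_k = 0

valid; difference matches t_k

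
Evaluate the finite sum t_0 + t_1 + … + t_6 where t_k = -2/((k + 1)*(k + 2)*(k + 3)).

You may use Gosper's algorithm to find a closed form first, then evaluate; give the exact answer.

Step 1: r(k) = (k + 1)/(k + 4).
Gosper form: A/B · C(k+1)/C(k) with A=k + 1, B=k + 4, C=1.
Key eq: (k + 1)·f(k+1) = (k + 3)·f(k) + (1).
Bound: deg f ≤ 2.
Coefficient equations give f(k) = k*(k + 3)/4.
Then R = B(k−1)f/C = k*(k + 3)**2/4, so s_k = R(k)·t_k = k*(-k - 3)/(2*(k + 1)*(k + 2)).
Verify: -2/(k**3 + 6*k**2 + 11*k + 6) matches t_k.
Evaluate s at k=7 and k=0: -35/72 and 0; difference -35/72.

Σ = -35/72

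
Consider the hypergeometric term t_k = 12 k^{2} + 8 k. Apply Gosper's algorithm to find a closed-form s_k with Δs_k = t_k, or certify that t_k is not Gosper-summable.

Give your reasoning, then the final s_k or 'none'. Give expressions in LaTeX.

Compute t_(k+1)/t_k: get (3*k**2 + 8*k + 5)/(k*(3*k + 2)).
Take A(k)=1, B(k)=1, C(k)=k**2 + 2*k/3.
Key eq: (1)·f(k+1) = (1)·f(k) + (k**2 + 2*k/3).
Bound: deg f ≤ 3.
Solve for f: f(k) = k*(k - 1)*(2*k + 1)/6 (degree 3 ≤ 3).
Then R = B(k−1)f/C = (k - 1)*(2*k + 1)/(2*(3*k + 2)), so s_k = R(k)·t_k = 2*k*(2*k**2 - k - 1).
Δs = 4*k*(3*k + 2), as required.

s_k = 2 k \left(2 k^{2} - k - 1\right)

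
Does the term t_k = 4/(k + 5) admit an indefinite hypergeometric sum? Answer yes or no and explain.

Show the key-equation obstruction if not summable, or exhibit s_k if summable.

No; the coefficient equations for f are inconsistent.

r(k) = (k + 5)/(k + 6) after simplifying.
Take A(k)=k + 5, B(k)=k + 6, C(k)=1.
Solve (k + 5)·f(k+1) − (k + 5)·f(k) = 1.
From deg A=1, deg B=1, deg C=0: d=0.
Write f(k) = c0. Then LHS − RHS = -1, requiring -1 = 0: contradictory. No certificate.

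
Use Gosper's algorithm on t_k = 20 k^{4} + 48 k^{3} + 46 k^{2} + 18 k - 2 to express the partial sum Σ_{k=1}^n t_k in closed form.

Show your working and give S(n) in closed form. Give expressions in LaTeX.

Compute t_(k+1)/t_k: get (10*k**4 + 64*k**3 + 155*k**2 + 167*k + 65)/(10*k**4 + 24*k**3 + 23*k**2 + 9*k - 1).
Take A(k)=1, B(k)=1, C(k)=k**4 + 12*k**3/5 + 23*k**2/10 + 9*k/10 - 1/10.
Solve (1)·f(k+1) − (1)·f(k) = k**4 + 12*k**3/5 + 23*k**2/10 + 9*k/10 - 1/10.
Bound: deg f ≤ 5.
Solve for f: f(k) = k*(2*k**4 + k**3 - k**2 - k - 2)/10 (degree 5 ≤ 5).
So s_k = (B(k−1)f/C)·t_k = (k*(2*k**4 + k**3 - k**2 - k - 2)/(10*k**4 + 24*k**3 + 23*k**2 + 9*k - 1))·t_k = 2*k*(2*k**4 + k**3 - k**2 - k - 2).
Verify: 20*k**4 + 48*k**3 + 46*k**2 + 18*k - 2 matches t_k.
s_(n+1) = 4*n**5 + 22*n**4 + 46*n**3 + 44*n**2 + 14*n - 2 and s_(1) = -2, so S(n) = 2*n*(2*n**4 + 11*n**3 + 23*n**2 + 22*n + 7).

S(n) = 2 n \left(2 n^{4} + 11 n^{3} + 23 n^{2} + 22 n + 7\right)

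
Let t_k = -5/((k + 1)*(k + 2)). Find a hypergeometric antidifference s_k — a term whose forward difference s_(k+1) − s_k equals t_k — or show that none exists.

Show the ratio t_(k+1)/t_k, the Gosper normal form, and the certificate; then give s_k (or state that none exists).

Compute t_(k+1)/t_k: get (k + 1)/(k + 3).
Gosper form: A/B · C(k+1)/C(k) with A=k + 1, B=k + 3, C=1.
f must satisfy (k + 1)·f(k+1) − (k + 2)·f(k) = 1.
Bound: deg f ≤ 1.
Coefficient equations give f(k) = k.
Then R = B(k−1)f/C = k*(k + 2), so s_k = R(k)·t_k = -5*k/(k + 1).
s_(k+1) − s_k = -5/(k**2 + 3*k + 2) = t_k.

s_k = -5*k/(k + 1)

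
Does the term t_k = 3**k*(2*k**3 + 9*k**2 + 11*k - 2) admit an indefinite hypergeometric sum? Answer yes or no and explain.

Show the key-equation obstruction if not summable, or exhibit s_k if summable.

Compute t_(k+1)/t_k: get 3*(2*k**3 + 15*k**2 + 35*k + 20)/(2*k**3 + 9*k**2 + 11*k - 2).
Factor: A=3; B=1; C=k**3 + 9*k**2/2 + 11*k/2 - 1.
Set up (3)·f(k+1) − (1)·f(k) − (k**3 + 9*k**2/2 + 11*k/2 - 1) = 0.
Bound: deg f ≤ 3.
A polynomial solution: f(k) = (k**3 + k - 4)/2.
Get s_k = R·t_k = 3**k*(k**3 + k - 4) with R(k) = B(k−1)f(k)/C(k) = (k**3 + k - 4)/(2*k**3 + 9*k**2 + 11*k - 2).
Δs = 3**k*(-k**3 + 2*k + 3*(k + 1)**3 - 5), as required.

Yes. s_k = 3**k*(k**3 + k - 4).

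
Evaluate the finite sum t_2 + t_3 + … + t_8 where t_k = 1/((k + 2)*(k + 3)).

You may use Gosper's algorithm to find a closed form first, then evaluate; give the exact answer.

Σ = 7/44

Ratio r(k) = (k + 2)/(k + 4).
Take A(k)=k + 2, B(k)=k + 4, C(k)=1.
f must satisfy (k + 2)·f(k+1) − (k + 3)·f(k) = 1.
d = 1 from the (1,1,0) case.
Solving with deg f ≤ 1: f(k) = k/2.
Then R = B(k−1)f/C = k*(k + 3)/2, so s_k = R(k)·t_k = k/(2*(k + 2)).
Verify: 1/(k**2 + 5*k + 6) matches t_k.
Evaluate s at k=9 and k=2: 9/22 and 1/4; difference 7/44.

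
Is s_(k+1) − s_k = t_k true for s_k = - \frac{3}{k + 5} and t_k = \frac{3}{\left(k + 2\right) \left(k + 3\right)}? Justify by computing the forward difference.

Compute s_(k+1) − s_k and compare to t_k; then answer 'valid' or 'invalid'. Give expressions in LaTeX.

Invalid: residual \frac{18 \left(- k - 4\right)}{k^{4} + 16 k^{3} + 91 k^{2} + 216 k + 180} ≠ 0.

s_(k+1) = -3/(k + 6)
s_(k+1) − s_k = 3/((k + 5)*(k + 6))
(s_(k+1) − s_k) − t_k = 18*(-k - 4)/(k**4 + 16*k**3 + 91*k**2 + 216*k + 180)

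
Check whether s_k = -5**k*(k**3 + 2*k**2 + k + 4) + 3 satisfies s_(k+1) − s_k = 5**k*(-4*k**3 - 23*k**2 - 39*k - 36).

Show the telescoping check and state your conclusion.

s_(k+1) = -5*5**k*(k + (k + 1)**3 + 2*(k + 1)**2 + 5) + 3
s_(k+1) − s_k = 5**k*(-4*k**3 - 23*k**2 - 39*k - 36)
(s_(k+1) − s_k) − t_k = 0

Valid — Δs_k = t_k.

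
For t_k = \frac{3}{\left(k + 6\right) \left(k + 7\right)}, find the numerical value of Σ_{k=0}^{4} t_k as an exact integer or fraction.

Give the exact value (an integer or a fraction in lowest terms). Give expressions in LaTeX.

r(k) = (k + 6)/(k + 8) after simplifying.
Take A(k)=k + 6, B(k)=k + 8, C(k)=1.
f must satisfy (k + 6)·f(k+1) − (k + 7)·f(k) = 1.
Bound: deg f ≤ 1.
A polynomial solution: f(k) = k/6.
Then R = B(k−1)f/C = k*(k + 7)/6, so s_k = R(k)·t_k = k/(2*(k + 6)).
s_(k+1) − s_k = 3/(k**2 + 13*k + 42) = t_k.
Telescoping: Σ = s_(5) − s_(0) = 5/22 − (0) = 5/22.

Σ = 5/22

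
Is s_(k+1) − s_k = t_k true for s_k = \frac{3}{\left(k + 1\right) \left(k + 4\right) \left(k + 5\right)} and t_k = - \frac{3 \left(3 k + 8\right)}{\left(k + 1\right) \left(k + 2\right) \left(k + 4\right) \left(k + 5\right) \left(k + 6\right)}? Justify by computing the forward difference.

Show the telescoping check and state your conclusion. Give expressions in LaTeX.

s_(k+1) = 3/((k + 2)*(k + 5)*(k + 6))
s_(k+1) − s_k = 3*(-3*k - 8)/(k**5 + 18*k**4 + 121*k**3 + 372*k**2 + 508*k + 240)
(s_(k+1) − s_k) − t_k = 0

valid; difference matches t_k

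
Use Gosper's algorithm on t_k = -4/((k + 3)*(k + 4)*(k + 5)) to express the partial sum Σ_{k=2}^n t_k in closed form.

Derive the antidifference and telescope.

S(n) = (-n**2 - 9*n + 10)/(15*(n**2 + 9*n + 20))

Step 1: r(k) = (k + 3)/(k + 6).
Take A(k)=k + 3, B(k)=k + 6, C(k)=1.
f must satisfy (k + 3)·f(k+1) − (k + 5)·f(k) = 1.
Degrees (1,1,0) ⇒ d ≤ 2.
Solving with deg f ≤ 2: f(k) = k*(k + 7)/24.
Then R = B(k−1)f/C = k*(k + 5)*(k + 7)/24, so s_k = R(k)·t_k = k*(-k - 7)/(6*(k + 3)*(k + 4)).
Verify: -4/(k**3 + 12*k**2 + 47*k + 60) matches t_k.
Telescope: S(n) = s_(n+1) − s_(2) = (-n**2 - 9*n - 8)/(6*(n**2 + 9*n + 20)) − (-1/10) = (-n**2 - 9*n + 10)/(15*(n**2 + 9*n + 20)).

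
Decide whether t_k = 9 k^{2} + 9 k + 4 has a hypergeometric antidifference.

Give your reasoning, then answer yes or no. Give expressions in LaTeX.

Yes. s_k = 3 k^{3} + k.

Compute t_(k+1)/t_k: get (9*k**2 + 27*k + 22)/(9*k**2 + 9*k + 4).
Factor: A=1; B=1; C=k**2 + k + 4/9.
f must satisfy (1)·f(k+1) − (1)·f(k) = k**2 + k + 4/9.
deg f ≤ 3 (via 0,0,2).
Coefficient equations give f(k) = k*(3*k**2 + 1)/9.
Then R = B(k−1)f/C = k*(3*k**2 + 1)/(9*k**2 + 9*k + 4), so s_k = R(k)·t_k = 3*k**3 + k.
Δs = 9*k**2 + 9*k + 4, as required.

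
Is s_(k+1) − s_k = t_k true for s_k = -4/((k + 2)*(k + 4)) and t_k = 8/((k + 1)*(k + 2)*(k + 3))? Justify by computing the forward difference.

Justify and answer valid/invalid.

Invalid: residual 12*(-3*k - 11)/(k**5 + 15*k**4 + 85*k**3 + 225*k**2 + 274*k + 120) ≠ 0.

s_(k+1) = -4/((k + 3)*(k + 5))
s_(k+1) − s_k = 4*(2*k + 7)/(k**4 + 14*k**3 + 71*k**2 + 154*k + 120)
(s_(k+1) − s_k) − t_k = 12*(-3*k - 11)/(k**5 + 15*k**4 + 85*k**3 + 225*k**2 + 274*k + 120)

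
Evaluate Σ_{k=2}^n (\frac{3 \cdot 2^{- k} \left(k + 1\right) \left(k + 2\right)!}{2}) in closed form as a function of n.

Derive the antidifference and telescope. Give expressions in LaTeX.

S(n) = -18 + \frac{3 \cdot 2^{- n} \left(n + 3\right)!}{2}

Step 1: r(k) = (k + 2)*(k + 3)/(2*(k + 1)).
So A=k/2 + 3/2 and B=1, with C=k + 1.
Need (k/2 + 3/2)·f(k+1) − (1)·f(k) = k + 1.
Bound: deg f ≤ 0.
Solving with deg f ≤ 0: f(k) = 2.
Get s_k = R·t_k = 3*factorial(k + 2)/2**k with R(k) = B(k−1)f(k)/C(k) = 2/(k + 1).
s_(k+1) − s_k = 3*(k + 1)*factorial(k + 2)/(2*2**k) = t_k.
Evaluate: s_(n+1) = 3*2**(-n - 1)*factorial(n + 3); subtract s_(2) = 18 ⇒ S(n) = -18 + 3*factorial(n + 3)/(2*2**n).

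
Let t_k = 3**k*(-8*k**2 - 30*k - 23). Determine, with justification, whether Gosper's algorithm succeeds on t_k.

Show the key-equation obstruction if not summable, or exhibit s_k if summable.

r(k) = 3*(8*k**2 + 46*k + 61)/(8*k**2 + 30*k + 23) after simplifying.
Take A(k)=3, B(k)=1, C(k)=k**2 + 15*k/4 + 23/8.
Need (3)·f(k+1) − (1)·f(k) = k**2 + 15*k/4 + 23/8.
d = 2 from the (0,0,2) case.
Solve for f: f(k) = (4*k**2 + 3*k + 1)/8 (degree 2 ≤ 2).
Get s_k = R·t_k = 3**k*(-4*k**2 - 3*k - 1) with R(k) = B(k−1)f(k)/C(k) = (4*k**2 + 3*k + 1)/(8*k**2 + 30*k + 23).
Verify: 3**k*(-8*k**2 - 30*k - 23) matches t_k.

Yes. s_k = 3**k*(-4*k**2 - 3*k - 1).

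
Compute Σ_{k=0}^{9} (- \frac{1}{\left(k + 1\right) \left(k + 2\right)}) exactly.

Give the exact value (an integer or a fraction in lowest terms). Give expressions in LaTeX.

Σ = -10/11

Compute t_(k+1)/t_k: get (k + 1)/(k + 3).
Gosper form: A/B · C(k+1)/C(k) with A=k + 1, B=k + 3, C=1.
Key eq: (k + 1)·f(k+1) = (k + 2)·f(k) + (1).
From deg A=1, deg B=1, deg C=0: d=1.
A polynomial solution: f(k) = k.
Then R = B(k−1)f/C = k*(k + 2), so s_k = R(k)·t_k = -k/(k + 1).
Verify: -1/(k**2 + 3*k + 2) matches t_k.
Telescoping: Σ = s_(10) − s_(0) = -10/11 − (0) = -10/11.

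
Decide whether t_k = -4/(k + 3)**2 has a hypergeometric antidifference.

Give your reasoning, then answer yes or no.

The ratio is (k + 3)**2/(k + 4)**2.
A = k**2 + 6*k + 9, B = k**2 + 8*k + 16, C = 1.
Need (k**2 + 6*k + 9)·f(k+1) − (k**2 + 6*k + 9)·f(k) = 1.
deg f ≤ 0 (via 2,2,0).
Generic f = c0 gives residual -1; -1 = 0 cannot hold, so t_k is not Gosper-summable.

No. Not Gosper-summable.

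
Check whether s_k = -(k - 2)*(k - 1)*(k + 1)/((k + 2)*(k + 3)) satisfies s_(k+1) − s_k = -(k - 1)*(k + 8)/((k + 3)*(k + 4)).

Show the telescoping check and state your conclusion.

s_(k+1) = -k*(k - 1)*(k + 2)/((k + 3)*(k + 4))
s_(k+1) − s_k = (-k**3 - 9*k**2 + 2*k + 8)/(k**3 + 9*k**2 + 26*k + 24)
(s_(k+1) − s_k) − t_k = 8*(k - 1)/(k**3 + 9*k**2 + 26*k + 24)

Invalid: residual 8*(k - 1)/(k**3 + 9*k**2 + 26*k + 24) ≠ 0.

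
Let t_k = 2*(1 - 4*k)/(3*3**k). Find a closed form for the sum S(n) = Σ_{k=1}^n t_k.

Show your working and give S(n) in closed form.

Ratio r(k) = (4*k + 3)/(3*(4*k - 1)).
A = 1/3, B = 1, C = k - 1/4.
f must satisfy (1/3)·f(k+1) − (1)·f(k) = k - 1/4.
Degrees (0,0,1) ⇒ d ≤ 1.
Coefficient equations give f(k) = -3*(4*k + 1)/8.
Get s_k = R·t_k = (4*k + 1)/3**k with R(k) = B(k−1)f(k)/C(k) = -3*(4*k + 1)/(2*(4*k - 1)).
Verify: 2*(1 - 4*k)/(3*3**k) matches t_k.
Evaluate: s_(n+1) = 3**(-n - 1)*(4*n + 5); subtract s_(1) = 5/3 ⇒ S(n) = 3**(-n - 1)*(-5*3**n + 4*n + 5).

S(n) = 3**(-n - 1)*(-5*3**n + 4*n + 5)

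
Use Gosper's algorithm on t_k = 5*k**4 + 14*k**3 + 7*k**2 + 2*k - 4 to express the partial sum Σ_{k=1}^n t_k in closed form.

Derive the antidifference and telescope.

S(n) = n*(n**4 + 6*n**3 + 11*n**2 + 8*n - 2)

The ratio is (5*k**4 + 34*k**3 + 79*k**2 + 78*k + 24)/(5*k**4 + 14*k**3 + 7*k**2 + 2*k - 4).
So A=1 and B=1, with C=k**4 + 14*k**3/5 + 7*k**2/5 + 2*k/5 - 4/5.
Set up (1)·f(k+1) − (1)·f(k) − (k**4 + 14*k**3/5 + 7*k**2/5 + 2*k/5 - 4/5) = 0.
d = 5 from the (0,0,4) case.
Solve for f: f(k) = k*(k**2 + 1)*(k**2 + k - 4)/5 (degree 5 ≤ 5).
R(k) = B(k−1)·f(k)/C(k) = k*(k**2 + 1)*(k**2 + k - 4)/(5*k**4 + 14*k**3 + 7*k**2 + 2*k - 4); s_k = R·t_k = k*(k**4 + k**3 - 3*k**2 + k - 4).
Δs = 5*k**4 + 14*k**3 + 7*k**2 + 2*k - 4, as required.
Telescope: S(n) = s_(n+1) − s_(1) = n**5 + 6*n**4 + 11*n**3 + 8*n**2 - 2*n - 4 − (-4) = n*(n**4 + 6*n**3 + 11*n**2 + 8*n - 2).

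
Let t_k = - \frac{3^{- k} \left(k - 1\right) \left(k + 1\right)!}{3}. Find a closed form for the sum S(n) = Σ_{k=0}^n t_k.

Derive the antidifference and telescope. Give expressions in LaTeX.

S(n) = 1 - \frac{3^{- n} \left(n + 2\right)!}{3}

The ratio is k*(k + 2)/(3*(k - 1)).
Factor: A=k/3 + 2/3; B=1; C=k - 1.
Key eq: (k/3 + 2/3)·f(k+1) = (1)·f(k) + (k - 1).
From deg A=1, deg B=0, deg C=1: d=0.
Coefficient equations give f(k) = 3.
Certificate R = B(k−1)f/C = 3/(k - 1) gives s_k = -factorial(k + 1)/3**k.
Verify: -(k - 1)*factorial(k + 1)/(3*3**k) matches t_k.
Telescope: S(n) = s_(n+1) − s_(0) = -3**(-n - 1)*factorial(n + 2) − (-1) = 1 - factorial(n + 2)/(3*3**n).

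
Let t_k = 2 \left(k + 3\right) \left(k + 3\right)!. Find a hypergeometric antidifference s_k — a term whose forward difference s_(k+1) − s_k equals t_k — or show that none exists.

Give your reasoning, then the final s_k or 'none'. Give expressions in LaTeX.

Compute t_(k+1)/t_k: get (k + 4)**2/(k + 3).
So A=k + 4 and B=1, with C=k + 3.
Solve (k + 4)·f(k+1) − (1)·f(k) = k + 3.
d = 0 from the (1,0,1) case.
Match coefficients ⇒ f(k) = 1.
So s_k = (B(k−1)f/C)·t_k = (1/(k + 3))·t_k = 2*factorial(k + 3).
Check: Δs_k = 2*(k + 3)*factorial(k + 3). ✓

s_k = 2 \left(k + 3\right)!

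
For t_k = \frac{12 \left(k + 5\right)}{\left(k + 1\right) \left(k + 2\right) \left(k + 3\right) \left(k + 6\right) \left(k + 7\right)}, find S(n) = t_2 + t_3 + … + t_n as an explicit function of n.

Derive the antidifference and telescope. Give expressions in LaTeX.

Compute t_(k+1)/t_k: get (k + 1)*(k + 6)**2/((k + 4)*(k + 5)*(k + 8)).
Gosper form: A/B · C(k+1)/C(k) with A=k + 1, B=k + 8, C=k**3 + 14*k**2 + 65*k + 100.
Solve (k + 1)·f(k+1) − (k + 7)·f(k) = k**3 + 14*k**2 + 65*k + 100.
Degrees (1,1,3) ⇒ d ≤ 6.
Match coefficients ⇒ f(k) = k*(k + 3)*(k + 4)**2*(k + 5)**2/36.
Certificate R = B(k−1)f/C = k*(k + 3)*(k + 4)*(k + 7)/36 gives s_k = k*(k**2 + 9*k + 20)/(3*(k**3 + 9*k**2 + 20*k + 12)).
s_(k+1) − s_k = 12*(k + 5)/(k**5 + 19*k**4 + 131*k**3 + 401*k**2 + 540*k + 252) = t_k.
s_(n+1) = (n**3 + 12*n**2 + 41*n + 30)/(3*(n**3 + 12*n**2 + 41*n + 42)) and s_(2) = 7/24, so S(n) = (n**3 + 12*n**2 + 41*n - 54)/(24*(n**3 + 12*n**2 + 41*n + 42)).

S(n) = \frac{n^{3} + 12 n^{2} + 41 n - 54}{24 \left(n^{3} + 12 n^{2} + 41 n + 42\right)}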